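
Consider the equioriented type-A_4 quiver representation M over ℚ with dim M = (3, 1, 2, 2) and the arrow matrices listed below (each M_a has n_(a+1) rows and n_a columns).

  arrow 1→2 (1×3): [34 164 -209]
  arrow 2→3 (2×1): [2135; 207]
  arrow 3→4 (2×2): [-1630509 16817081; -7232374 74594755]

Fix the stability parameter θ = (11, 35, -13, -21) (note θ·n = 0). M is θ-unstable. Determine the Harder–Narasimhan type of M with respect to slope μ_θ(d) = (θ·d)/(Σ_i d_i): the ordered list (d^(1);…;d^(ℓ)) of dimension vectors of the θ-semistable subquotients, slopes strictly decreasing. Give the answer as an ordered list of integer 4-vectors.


Barcode: M ≅ I[1,1]^2, I[1,4], I[3,4]. HN layers by μ_θ (3 steps, strictly decreasing):
  μ^(1)=11; μ^(2)=3; μ^(3)=-17

((2, 0, 0, 0); (1, 1, 1, 1); (0, 0, 1, 1))


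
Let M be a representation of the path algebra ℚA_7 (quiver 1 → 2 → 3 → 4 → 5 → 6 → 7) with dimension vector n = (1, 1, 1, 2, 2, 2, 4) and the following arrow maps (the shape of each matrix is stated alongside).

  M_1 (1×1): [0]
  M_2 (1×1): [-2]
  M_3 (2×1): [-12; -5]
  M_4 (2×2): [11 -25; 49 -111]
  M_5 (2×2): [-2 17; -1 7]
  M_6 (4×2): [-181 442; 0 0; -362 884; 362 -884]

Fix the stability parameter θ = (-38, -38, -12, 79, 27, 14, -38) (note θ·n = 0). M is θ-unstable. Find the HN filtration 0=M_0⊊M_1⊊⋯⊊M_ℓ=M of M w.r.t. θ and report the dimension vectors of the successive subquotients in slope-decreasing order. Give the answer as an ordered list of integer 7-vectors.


Barcode: M ≅ I[1,1], I[2,7], I[4,6], I[7,7]^3. HN layers by μ_θ (4 steps, strictly decreasing):
  μ^(1)=40; μ^(2)=41/2; μ^(3)=-12; μ^(4)=-38

((0, 0, 0, 1, 1, 1, 0); (0, 0, 0, 1, 1, 1, 1); (0, 0, 1, 0, 0, 0, 0); (1, 1, 0, 0, 0, 0, 3))


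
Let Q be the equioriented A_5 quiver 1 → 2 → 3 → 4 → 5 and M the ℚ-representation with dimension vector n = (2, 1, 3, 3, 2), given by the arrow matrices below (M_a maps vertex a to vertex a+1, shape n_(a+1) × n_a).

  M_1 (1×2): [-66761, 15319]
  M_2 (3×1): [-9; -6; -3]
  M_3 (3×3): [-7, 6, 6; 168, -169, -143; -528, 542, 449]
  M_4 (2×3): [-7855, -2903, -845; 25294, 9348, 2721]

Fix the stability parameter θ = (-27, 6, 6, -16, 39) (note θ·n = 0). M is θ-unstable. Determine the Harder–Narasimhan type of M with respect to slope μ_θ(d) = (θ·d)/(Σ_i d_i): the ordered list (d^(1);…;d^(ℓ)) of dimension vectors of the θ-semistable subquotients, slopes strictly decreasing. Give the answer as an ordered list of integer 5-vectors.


Barcode: M ≅ I[1,1], I[1,5], I[3,4], I[3,5]. HN layers by μ_θ (4 steps, strictly decreasing):
  μ^(1)=39; μ^(2)=-4/3; μ^(3)=-5; μ^(4)=-27

((0, 0, 0, 0, 2); (0, 1, 1, 1, 0); (0, 0, 2, 2, 0); (2, 0, 0, 0, 0))


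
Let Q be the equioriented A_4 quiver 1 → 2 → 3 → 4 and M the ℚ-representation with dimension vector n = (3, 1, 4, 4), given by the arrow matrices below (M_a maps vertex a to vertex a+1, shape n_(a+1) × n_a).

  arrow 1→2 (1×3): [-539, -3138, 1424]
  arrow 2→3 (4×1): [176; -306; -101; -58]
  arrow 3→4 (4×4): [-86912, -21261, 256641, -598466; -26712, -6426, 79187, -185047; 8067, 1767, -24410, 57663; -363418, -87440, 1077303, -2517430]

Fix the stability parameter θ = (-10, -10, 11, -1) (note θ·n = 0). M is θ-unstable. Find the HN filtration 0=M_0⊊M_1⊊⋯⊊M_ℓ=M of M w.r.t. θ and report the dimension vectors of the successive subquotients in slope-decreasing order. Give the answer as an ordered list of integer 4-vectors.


Barcode: M ≅ I[1,1]^2, I[1,4], I[3,4]^3. HN layers by μ_θ (2 steps, strictly decreasing):
  μ^(1)=5; μ^(2)=-10

((0, 0, 4, 4); (3, 1, 0, 0))


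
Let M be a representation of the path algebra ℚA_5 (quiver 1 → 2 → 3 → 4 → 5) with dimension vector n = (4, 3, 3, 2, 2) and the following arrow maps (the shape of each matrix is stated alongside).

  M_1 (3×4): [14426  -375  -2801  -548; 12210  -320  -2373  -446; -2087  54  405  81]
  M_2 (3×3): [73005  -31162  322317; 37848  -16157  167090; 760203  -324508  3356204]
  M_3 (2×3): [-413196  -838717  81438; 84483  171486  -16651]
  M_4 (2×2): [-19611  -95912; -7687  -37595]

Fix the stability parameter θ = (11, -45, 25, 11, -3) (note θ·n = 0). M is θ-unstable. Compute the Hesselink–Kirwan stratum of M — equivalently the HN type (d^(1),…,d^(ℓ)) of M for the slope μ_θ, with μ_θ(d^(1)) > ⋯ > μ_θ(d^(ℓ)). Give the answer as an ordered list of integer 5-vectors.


Interval decomposition of M: I[1,1], I[1,3], I[1,5]^2.
HN type (ℓ=3): μ^(1)=25; μ^(2)=11; μ^(3)=-17

((0, 0, 1, 0, 0); (1, 0, 2, 2, 2); (3, 3, 0, 0, 0))


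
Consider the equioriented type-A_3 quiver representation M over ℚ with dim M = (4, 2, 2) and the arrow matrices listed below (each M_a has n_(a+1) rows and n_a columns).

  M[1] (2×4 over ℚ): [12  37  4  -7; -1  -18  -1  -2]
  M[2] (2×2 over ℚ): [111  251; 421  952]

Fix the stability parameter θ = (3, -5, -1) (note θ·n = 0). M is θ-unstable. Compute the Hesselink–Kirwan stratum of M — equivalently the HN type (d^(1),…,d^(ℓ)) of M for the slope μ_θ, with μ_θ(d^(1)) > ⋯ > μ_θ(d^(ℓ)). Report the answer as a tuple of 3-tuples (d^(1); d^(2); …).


Via rank(M_{q-1}∘⋯∘M_p): M ≅ I[1,1]^2, I[1,3]^2.
μ_θ-semistable layers: μ^(1)=3; μ^(2)=-1

((2, 0, 0); (2, 2, 2))


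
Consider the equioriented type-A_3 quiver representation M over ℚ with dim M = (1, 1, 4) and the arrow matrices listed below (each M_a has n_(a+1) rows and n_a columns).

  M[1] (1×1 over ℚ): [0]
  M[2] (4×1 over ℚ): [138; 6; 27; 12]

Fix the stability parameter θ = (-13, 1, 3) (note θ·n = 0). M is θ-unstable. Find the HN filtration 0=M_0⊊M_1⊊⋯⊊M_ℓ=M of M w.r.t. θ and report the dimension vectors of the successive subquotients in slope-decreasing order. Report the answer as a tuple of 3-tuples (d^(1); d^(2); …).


Interval decomposition of M: I[1,1], I[2,3], I[3,3]^3.
HN type (ℓ=3): μ^(1)=3; μ^(2)=1; μ^(3)=-13

((0, 0, 4); (0, 1, 0); (1, 0, 0))


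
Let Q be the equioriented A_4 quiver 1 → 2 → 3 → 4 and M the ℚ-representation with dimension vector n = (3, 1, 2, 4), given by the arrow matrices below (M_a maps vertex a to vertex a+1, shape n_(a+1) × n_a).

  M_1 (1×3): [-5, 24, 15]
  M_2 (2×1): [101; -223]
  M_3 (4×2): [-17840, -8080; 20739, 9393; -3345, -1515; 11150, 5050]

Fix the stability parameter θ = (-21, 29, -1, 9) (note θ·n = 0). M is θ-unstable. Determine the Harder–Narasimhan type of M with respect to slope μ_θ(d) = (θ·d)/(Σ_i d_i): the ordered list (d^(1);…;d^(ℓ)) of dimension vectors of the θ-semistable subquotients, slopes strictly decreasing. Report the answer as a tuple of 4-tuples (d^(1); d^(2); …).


Interval decomposition of M: I[1,1]^2, I[1,3], I[3,4], I[4,4]^3.
HN type (ℓ=4): μ^(1)=14; μ^(2)=9; μ^(3)=-1; μ^(4)=-21

((0, 1, 1, 0); (0, 0, 0, 4); (0, 0, 1, 0); (3, 0, 0, 0))


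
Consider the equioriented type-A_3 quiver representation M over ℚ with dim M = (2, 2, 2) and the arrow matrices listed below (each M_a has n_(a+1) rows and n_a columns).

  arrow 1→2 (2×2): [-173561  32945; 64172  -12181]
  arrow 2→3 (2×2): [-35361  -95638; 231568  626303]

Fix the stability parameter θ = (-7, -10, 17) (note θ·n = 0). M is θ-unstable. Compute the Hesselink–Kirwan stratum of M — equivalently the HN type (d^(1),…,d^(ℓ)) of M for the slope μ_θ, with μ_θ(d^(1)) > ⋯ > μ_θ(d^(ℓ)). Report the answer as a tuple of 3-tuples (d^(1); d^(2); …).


Interval decomposition of M: I[1,3]^2.
HN type (ℓ=2): μ^(1)=17; μ^(2)=-17/2

((0, 0, 2); (2, 2, 0))


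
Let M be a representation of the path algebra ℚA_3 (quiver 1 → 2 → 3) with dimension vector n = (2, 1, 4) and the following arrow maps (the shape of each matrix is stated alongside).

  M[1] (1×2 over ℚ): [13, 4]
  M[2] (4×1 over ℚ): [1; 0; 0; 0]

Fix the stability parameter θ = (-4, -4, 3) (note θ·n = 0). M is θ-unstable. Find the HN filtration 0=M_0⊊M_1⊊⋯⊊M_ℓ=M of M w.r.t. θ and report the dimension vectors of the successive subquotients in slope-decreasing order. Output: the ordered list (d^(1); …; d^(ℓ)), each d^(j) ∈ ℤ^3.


Barcode: M ≅ I[1,1], I[1,3], I[3,3]^3. HN layers by μ_θ (2 steps, strictly decreasing):
  μ^(1)=3; μ^(2)=-4

((0, 0, 4); (2, 1, 0))


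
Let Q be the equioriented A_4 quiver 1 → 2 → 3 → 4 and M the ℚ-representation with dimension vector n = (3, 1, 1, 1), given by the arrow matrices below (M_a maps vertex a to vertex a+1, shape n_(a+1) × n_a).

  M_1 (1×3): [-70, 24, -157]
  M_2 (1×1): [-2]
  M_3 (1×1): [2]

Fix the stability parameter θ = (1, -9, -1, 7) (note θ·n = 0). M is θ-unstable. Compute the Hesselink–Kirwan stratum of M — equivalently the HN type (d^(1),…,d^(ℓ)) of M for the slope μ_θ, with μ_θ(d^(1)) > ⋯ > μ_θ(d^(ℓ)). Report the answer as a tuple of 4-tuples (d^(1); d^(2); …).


Interval decomposition of M: I[1,1]^2, I[1,4].
HN type (ℓ=4): μ^(1)=7; μ^(2)=1; μ^(3)=-1; μ^(4)=-4

((0, 0, 0, 1); (2, 0, 0, 0); (0, 0, 1, 0); (1, 1, 0, 0))


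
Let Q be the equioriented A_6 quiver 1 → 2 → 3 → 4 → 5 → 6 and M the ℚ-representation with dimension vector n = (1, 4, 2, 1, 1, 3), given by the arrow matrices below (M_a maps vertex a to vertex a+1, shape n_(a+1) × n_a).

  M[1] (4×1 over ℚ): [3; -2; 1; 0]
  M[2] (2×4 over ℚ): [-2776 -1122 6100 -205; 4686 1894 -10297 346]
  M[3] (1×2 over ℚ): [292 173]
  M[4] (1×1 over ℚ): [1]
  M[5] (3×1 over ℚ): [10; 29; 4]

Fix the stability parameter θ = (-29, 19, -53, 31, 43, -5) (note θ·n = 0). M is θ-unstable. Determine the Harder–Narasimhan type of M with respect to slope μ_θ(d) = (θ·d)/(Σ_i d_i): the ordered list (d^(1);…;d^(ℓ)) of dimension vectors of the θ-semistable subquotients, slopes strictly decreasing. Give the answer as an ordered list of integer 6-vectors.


Via rank(M_{q-1}∘⋯∘M_p): M ≅ I[1,6], I[2,2]^2, I[2,3], I[6,6]^2.
μ_θ-semistable layers: μ^(1)=23; μ^(2)=19; μ^(3)=-5; μ^(4)=-17; μ^(5)=-29

((0, 0, 0, 1, 1, 1); (0, 2, 0, 0, 0, 0); (0, 0, 0, 0, 0, 2); (0, 2, 2, 0, 0, 0); (1, 0, 0, 0, 0, 0))


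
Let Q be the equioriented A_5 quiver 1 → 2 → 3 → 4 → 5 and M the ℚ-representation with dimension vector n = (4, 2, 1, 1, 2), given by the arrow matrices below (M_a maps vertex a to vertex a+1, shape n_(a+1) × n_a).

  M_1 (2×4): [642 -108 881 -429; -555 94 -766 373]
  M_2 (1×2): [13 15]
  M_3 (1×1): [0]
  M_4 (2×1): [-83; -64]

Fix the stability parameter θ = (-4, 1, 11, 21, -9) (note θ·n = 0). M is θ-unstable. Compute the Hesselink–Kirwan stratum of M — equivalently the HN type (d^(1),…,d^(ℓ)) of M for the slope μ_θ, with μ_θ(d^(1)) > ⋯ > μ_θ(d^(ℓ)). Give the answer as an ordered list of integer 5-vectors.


Via rank(M_{q-1}∘⋯∘M_p): M ≅ I[1,1]^2, I[1,2], I[1,3], I[4,5], I[5,5].
μ_θ-semistable layers: μ^(1)=11; μ^(2)=6; μ^(3)=1; μ^(4)=-4; μ^(5)=-9

((0, 0, 1, 0, 0); (0, 0, 0, 1, 1); (0, 2, 0, 0, 0); (4, 0, 0, 0, 0); (0, 0, 0, 0, 1))


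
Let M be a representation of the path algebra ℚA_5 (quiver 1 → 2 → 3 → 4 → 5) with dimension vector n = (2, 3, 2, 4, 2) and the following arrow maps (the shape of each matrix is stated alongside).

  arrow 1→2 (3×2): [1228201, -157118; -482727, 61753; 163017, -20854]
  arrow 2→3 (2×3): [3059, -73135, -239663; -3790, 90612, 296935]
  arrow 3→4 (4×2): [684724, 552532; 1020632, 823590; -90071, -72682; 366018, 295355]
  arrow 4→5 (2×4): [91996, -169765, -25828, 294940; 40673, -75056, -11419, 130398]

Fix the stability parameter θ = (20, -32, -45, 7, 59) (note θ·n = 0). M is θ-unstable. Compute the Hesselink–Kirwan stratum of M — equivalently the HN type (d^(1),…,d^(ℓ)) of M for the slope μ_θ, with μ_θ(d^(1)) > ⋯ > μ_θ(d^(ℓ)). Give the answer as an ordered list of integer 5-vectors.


Interval decomposition of M: I[1,5]^2, I[2,2], I[4,4]^2.
HN type (ℓ=4): μ^(1)=59; μ^(2)=7; μ^(3)=-19; μ^(4)=-32

((0, 0, 0, 0, 2); (0, 0, 0, 4, 0); (2, 2, 2, 0, 0); (0, 1, 0, 0, 0))


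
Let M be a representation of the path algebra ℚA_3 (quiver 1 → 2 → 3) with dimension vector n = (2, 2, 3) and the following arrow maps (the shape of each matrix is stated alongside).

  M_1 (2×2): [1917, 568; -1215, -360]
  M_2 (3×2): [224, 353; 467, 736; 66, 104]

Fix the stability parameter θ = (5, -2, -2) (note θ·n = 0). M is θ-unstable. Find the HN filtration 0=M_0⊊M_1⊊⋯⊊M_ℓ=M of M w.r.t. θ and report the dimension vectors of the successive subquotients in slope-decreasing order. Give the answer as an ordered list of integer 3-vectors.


Via rank(M_{q-1}∘⋯∘M_p): M ≅ I[1,1], I[1,3], I[2,3], I[3,3].
μ_θ-semistable layers: μ^(1)=5; μ^(2)=1/3; μ^(3)=-2

((1, 0, 0); (1, 1, 1); (0, 1, 2))


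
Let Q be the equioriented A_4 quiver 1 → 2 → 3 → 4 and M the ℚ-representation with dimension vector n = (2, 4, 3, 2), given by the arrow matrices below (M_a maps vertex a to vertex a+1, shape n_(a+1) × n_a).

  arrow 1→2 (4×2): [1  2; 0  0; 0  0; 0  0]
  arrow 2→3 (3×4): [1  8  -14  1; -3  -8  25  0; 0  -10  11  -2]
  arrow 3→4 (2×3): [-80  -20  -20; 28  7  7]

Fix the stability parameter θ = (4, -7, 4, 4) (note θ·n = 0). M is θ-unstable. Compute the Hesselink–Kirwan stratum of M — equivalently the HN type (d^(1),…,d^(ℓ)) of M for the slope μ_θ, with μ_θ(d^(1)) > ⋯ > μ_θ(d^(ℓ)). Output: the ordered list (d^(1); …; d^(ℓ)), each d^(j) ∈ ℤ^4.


Interval decomposition of M: I[1,1], I[1,4], I[2,2], I[2,3]^2, I[4,4].
HN type (ℓ=3): μ^(1)=4; μ^(2)=-3/2; μ^(3)=-7

((1, 0, 3, 2); (1, 1, 0, 0); (0, 3, 0, 0))


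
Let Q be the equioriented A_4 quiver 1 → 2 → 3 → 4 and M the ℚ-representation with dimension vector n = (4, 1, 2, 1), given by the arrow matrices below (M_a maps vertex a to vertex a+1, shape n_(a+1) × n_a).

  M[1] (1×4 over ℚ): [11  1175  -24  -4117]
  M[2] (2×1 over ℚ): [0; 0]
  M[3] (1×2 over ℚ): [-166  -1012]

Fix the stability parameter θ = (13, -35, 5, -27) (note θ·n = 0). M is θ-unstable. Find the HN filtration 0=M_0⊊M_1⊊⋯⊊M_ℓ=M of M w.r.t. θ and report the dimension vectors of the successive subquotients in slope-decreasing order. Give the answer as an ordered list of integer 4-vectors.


Interval decomposition of M: I[1,1]^3, I[1,2], I[3,3], I[3,4].
HN type (ℓ=3): μ^(1)=13; μ^(2)=5; μ^(3)=-11

((3, 0, 0, 0); (0, 0, 1, 0); (1, 1, 1, 1))


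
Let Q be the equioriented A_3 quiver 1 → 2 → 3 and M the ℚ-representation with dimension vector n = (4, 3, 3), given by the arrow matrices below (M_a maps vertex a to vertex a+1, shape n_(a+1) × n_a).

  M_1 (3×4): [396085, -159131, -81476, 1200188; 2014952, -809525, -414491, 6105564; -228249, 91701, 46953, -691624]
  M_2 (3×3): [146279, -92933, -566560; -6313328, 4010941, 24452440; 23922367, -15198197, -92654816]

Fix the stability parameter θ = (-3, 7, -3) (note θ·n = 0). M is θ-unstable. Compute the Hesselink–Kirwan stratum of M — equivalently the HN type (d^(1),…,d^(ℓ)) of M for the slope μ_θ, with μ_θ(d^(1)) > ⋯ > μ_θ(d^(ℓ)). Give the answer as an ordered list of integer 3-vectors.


Barcode: M ≅ I[1,1], I[1,2], I[1,3]^2, I[3,3]. HN layers by μ_θ (3 steps, strictly decreasing):
  μ^(1)=7; μ^(2)=2; μ^(3)=-3

((0, 1, 0); (0, 2, 2); (4, 0, 1))


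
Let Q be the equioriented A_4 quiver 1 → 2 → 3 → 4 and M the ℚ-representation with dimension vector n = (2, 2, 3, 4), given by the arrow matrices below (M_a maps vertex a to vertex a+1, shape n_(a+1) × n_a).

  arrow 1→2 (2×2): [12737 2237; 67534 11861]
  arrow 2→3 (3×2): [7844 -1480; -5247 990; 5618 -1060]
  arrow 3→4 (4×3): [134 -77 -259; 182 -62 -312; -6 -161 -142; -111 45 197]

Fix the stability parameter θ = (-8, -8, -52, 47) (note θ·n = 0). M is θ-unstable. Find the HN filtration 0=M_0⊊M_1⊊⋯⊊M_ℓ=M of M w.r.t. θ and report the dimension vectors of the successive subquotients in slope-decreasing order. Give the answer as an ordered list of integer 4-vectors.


Barcode: M ≅ I[1,2], I[1,4], I[3,4]^2, I[4,4]. HN layers by μ_θ (4 steps, strictly decreasing):
  μ^(1)=47; μ^(2)=-8; μ^(3)=-68/3; μ^(4)=-52

((0, 0, 0, 4); (1, 1, 0, 0); (1, 1, 1, 0); (0, 0, 2, 0))


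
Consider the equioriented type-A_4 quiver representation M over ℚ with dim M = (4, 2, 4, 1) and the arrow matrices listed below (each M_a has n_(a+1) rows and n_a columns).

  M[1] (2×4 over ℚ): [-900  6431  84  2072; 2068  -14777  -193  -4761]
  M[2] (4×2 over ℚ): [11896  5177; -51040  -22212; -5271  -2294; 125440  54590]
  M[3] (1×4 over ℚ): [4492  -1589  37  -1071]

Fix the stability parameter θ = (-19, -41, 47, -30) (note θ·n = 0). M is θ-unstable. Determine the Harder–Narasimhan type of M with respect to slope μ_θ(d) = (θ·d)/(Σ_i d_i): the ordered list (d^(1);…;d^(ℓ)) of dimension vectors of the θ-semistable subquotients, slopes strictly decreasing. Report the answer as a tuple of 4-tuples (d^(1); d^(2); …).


Via rank(M_{q-1}∘⋯∘M_p): M ≅ I[1,1]^2, I[1,3], I[1,4], I[3,3]^2.
μ_θ-semistable layers: μ^(1)=47; μ^(2)=17/2; μ^(3)=-19; μ^(4)=-30

((0, 0, 3, 0); (0, 0, 1, 1); (2, 0, 0, 0); (2, 2, 0, 0))


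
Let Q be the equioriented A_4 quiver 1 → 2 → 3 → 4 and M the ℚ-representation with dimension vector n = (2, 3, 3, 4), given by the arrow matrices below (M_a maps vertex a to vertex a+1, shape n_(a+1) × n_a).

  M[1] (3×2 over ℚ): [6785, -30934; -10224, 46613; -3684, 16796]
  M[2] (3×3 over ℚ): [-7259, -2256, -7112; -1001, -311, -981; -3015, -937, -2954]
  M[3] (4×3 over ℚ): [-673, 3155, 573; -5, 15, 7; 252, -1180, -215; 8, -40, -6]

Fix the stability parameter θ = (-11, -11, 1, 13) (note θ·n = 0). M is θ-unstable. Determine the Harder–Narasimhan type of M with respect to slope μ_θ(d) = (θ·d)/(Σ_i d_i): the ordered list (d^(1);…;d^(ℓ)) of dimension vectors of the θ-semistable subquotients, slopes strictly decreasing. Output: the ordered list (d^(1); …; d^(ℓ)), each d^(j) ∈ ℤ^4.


Via rank(M_{q-1}∘⋯∘M_p): M ≅ I[1,4]^2, I[2,3], I[4,4]^2.
μ_θ-semistable layers: μ^(1)=13; μ^(2)=1; μ^(3)=-11

((0, 0, 0, 4); (0, 0, 3, 0); (2, 3, 0, 0))


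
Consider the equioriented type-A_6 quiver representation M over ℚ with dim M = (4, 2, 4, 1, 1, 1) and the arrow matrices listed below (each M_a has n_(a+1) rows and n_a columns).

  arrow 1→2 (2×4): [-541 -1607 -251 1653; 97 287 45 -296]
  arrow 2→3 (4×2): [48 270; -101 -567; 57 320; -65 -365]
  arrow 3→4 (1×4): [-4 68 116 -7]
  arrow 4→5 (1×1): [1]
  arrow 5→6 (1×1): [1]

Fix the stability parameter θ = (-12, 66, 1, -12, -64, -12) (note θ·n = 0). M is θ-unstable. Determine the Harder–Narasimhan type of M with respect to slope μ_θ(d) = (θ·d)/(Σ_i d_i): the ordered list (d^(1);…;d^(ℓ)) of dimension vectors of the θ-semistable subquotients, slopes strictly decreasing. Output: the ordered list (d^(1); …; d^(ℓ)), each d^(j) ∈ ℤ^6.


Barcode: M ≅ I[1,1]^2, I[1,3], I[1,6], I[3,3]^2. HN layers by μ_θ (4 steps, strictly decreasing):
  μ^(1)=67/2; μ^(2)=1; μ^(3)=-21/5; μ^(4)=-12

((0, 1, 1, 0, 0, 0); (0, 0, 2, 0, 0, 0); (0, 1, 1, 1, 1, 1); (4, 0, 0, 0, 0, 0))


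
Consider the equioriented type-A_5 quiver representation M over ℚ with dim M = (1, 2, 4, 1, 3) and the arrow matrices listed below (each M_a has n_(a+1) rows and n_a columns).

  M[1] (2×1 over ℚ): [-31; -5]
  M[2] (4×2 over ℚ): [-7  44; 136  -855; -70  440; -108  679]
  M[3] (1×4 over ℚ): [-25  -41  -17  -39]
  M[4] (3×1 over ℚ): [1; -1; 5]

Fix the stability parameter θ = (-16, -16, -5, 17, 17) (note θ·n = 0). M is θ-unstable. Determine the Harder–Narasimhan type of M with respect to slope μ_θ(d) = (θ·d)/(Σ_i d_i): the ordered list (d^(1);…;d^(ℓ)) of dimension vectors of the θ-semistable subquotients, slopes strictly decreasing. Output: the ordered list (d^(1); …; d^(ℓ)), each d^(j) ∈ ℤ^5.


Barcode: M ≅ I[1,5], I[2,3], I[3,3]^2, I[5,5]^2. HN layers by μ_θ (3 steps, strictly decreasing):
  μ^(1)=17; μ^(2)=-5; μ^(3)=-16

((0, 0, 0, 1, 3); (0, 0, 4, 0, 0); (1, 2, 0, 0, 0))


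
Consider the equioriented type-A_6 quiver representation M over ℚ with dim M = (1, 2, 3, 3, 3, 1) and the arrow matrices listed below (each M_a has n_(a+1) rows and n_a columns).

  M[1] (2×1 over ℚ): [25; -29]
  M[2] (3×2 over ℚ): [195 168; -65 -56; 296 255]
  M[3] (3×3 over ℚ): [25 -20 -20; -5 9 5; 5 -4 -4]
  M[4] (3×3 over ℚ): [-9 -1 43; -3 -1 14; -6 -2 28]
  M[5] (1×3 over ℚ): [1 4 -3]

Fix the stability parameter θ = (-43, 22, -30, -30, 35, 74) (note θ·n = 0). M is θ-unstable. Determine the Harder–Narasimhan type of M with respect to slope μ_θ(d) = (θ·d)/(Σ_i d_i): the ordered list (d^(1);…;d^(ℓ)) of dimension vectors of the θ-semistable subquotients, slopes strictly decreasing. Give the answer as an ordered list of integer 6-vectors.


Interval decomposition of M: I[1,6], I[2,5], I[3,3], I[4,4], I[5,5].
HN type (ℓ=5): μ^(1)=74; μ^(2)=35; μ^(3)=-38/3; μ^(4)=-30; μ^(5)=-43

((0, 0, 0, 0, 0, 1); (0, 0, 0, 0, 3, 0); (0, 2, 2, 2, 0, 0); (0, 0, 1, 1, 0, 0); (1, 0, 0, 0, 0, 0))


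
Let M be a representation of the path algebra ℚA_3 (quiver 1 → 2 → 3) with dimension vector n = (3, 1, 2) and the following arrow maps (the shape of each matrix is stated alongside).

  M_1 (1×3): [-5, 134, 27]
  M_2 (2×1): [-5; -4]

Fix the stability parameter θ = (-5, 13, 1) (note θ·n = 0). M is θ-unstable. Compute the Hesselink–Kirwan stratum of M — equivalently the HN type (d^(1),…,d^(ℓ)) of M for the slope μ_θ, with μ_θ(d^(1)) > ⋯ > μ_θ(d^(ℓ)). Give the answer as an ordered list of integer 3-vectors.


Interval decomposition of M: I[1,1]^2, I[1,3], I[3,3].
HN type (ℓ=3): μ^(1)=7; μ^(2)=1; μ^(3)=-5

((0, 1, 1); (0, 0, 1); (3, 0, 0))


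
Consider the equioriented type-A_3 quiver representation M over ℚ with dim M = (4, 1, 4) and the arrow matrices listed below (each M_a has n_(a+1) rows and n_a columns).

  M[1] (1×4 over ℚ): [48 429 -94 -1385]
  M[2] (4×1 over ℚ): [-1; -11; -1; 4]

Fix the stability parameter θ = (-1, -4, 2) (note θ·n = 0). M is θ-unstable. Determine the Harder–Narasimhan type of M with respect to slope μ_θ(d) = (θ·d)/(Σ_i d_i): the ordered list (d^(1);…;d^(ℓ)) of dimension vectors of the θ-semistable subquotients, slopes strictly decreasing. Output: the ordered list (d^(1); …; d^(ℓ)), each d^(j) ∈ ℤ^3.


Via rank(M_{q-1}∘⋯∘M_p): M ≅ I[1,1]^3, I[1,3], I[3,3]^3.
μ_θ-semistable layers: μ^(1)=2; μ^(2)=-1; μ^(3)=-5/2

((0, 0, 4); (3, 0, 0); (1, 1, 0))


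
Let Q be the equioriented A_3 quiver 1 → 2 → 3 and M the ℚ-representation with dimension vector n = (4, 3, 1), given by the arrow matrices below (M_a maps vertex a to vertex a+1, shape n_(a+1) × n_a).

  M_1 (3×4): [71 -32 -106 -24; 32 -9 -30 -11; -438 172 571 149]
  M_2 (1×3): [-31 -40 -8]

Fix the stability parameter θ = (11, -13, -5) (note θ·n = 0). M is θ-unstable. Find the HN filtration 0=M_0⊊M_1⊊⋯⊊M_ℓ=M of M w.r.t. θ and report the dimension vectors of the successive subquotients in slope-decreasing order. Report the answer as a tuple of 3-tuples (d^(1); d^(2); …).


Via rank(M_{q-1}∘⋯∘M_p): M ≅ I[1,1], I[1,2]^2, I[1,3].
μ_θ-semistable layers: μ^(1)=11; μ^(2)=-1; μ^(3)=-7/3

((1, 0, 0); (2, 2, 0); (1, 1, 1))


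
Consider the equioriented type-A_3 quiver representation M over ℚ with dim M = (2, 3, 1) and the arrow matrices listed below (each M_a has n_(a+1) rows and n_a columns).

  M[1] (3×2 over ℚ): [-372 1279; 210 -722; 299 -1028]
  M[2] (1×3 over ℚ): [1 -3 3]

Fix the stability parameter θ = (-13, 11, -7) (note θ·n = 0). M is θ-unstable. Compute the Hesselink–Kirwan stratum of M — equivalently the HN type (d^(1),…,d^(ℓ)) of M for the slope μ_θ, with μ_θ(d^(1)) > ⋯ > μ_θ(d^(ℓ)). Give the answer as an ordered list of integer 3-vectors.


Interval decomposition of M: I[1,2], I[1,3], I[2,2].
HN type (ℓ=3): μ^(1)=11; μ^(2)=2; μ^(3)=-13

((0, 2, 0); (0, 1, 1); (2, 0, 0))


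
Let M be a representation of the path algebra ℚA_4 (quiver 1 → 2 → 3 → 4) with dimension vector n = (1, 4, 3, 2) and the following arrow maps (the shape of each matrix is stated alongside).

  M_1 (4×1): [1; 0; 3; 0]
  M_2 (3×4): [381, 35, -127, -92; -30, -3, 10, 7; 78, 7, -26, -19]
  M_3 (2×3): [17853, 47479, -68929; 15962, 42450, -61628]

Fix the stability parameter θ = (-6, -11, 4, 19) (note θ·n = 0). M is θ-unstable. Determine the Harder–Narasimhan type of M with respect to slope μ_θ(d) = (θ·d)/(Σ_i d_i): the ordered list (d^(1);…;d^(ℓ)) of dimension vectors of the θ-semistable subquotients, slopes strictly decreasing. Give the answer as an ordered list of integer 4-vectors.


Barcode: M ≅ I[1,2], I[2,2], I[2,4]^2, I[3,3]. HN layers by μ_θ (4 steps, strictly decreasing):
  μ^(1)=19; μ^(2)=4; μ^(3)=-17/2; μ^(4)=-11

((0, 0, 0, 2); (0, 0, 3, 0); (1, 1, 0, 0); (0, 3, 0, 0))


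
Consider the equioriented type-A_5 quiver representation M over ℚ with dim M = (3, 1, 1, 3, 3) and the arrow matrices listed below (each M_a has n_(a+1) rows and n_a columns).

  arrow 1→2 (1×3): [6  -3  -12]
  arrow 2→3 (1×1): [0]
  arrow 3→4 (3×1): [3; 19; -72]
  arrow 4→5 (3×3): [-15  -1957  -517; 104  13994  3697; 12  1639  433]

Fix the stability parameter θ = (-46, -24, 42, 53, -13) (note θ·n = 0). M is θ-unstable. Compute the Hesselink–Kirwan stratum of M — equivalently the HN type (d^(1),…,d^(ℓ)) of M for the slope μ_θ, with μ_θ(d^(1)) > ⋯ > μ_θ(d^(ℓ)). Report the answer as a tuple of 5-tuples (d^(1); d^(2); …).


Via rank(M_{q-1}∘⋯∘M_p): M ≅ I[1,1]^2, I[1,2], I[3,5], I[4,5]^2.
μ_θ-semistable layers: μ^(1)=82/3; μ^(2)=20; μ^(3)=-24; μ^(4)=-46

((0, 0, 1, 1, 1); (0, 0, 0, 2, 2); (0, 1, 0, 0, 0); (3, 0, 0, 0, 0))


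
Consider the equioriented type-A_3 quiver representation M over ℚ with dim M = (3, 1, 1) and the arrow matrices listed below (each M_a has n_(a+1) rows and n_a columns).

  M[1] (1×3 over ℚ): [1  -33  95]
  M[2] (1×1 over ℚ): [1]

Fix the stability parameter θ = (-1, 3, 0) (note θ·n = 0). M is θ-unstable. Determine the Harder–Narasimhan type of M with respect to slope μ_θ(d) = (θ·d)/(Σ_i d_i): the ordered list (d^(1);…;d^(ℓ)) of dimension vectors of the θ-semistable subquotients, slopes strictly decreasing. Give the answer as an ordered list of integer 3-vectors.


Barcode: M ≅ I[1,1]^2, I[1,3]. HN layers by μ_θ (2 steps, strictly decreasing):
  μ^(1)=3/2; μ^(2)=-1

((0, 1, 1); (3, 0, 0))


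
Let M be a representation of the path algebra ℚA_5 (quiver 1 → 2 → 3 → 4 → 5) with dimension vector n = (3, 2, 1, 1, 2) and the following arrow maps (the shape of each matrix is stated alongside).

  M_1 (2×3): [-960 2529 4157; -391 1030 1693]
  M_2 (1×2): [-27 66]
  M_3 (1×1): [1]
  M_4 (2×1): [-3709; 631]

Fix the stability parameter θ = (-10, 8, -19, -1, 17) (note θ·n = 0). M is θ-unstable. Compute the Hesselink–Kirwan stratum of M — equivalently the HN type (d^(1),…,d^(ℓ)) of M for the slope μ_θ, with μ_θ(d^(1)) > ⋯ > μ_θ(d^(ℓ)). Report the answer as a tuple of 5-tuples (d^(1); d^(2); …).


Barcode: M ≅ I[1,1], I[1,2], I[1,5], I[5,5]. HN layers by μ_θ (5 steps, strictly decreasing):
  μ^(1)=17; μ^(2)=8; μ^(3)=-1; μ^(4)=-11/2; μ^(5)=-10

((0, 0, 0, 0, 2); (0, 1, 0, 0, 0); (0, 0, 0, 1, 0); (0, 1, 1, 0, 0); (3, 0, 0, 0, 0))


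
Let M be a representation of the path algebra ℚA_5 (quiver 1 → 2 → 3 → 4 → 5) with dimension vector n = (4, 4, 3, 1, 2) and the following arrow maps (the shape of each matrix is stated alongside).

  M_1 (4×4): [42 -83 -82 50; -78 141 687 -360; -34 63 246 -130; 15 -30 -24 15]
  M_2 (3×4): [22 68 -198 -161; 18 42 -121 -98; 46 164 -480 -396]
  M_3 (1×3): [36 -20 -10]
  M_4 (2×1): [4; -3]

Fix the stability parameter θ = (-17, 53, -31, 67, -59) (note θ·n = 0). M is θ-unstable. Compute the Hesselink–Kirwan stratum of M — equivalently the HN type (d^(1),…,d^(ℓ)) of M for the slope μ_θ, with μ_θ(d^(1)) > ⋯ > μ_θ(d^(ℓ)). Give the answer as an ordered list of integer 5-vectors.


Barcode: M ≅ I[1,1], I[1,3]^2, I[1,5], I[2,2], I[5,5]. HN layers by μ_θ (5 steps, strictly decreasing):
  μ^(1)=53; μ^(2)=11; μ^(3)=15/2; μ^(4)=-17; μ^(5)=-59

((0, 1, 0, 0, 0); (0, 2, 2, 0, 0); (0, 1, 1, 1, 1); (4, 0, 0, 0, 0); (0, 0, 0, 0, 1))


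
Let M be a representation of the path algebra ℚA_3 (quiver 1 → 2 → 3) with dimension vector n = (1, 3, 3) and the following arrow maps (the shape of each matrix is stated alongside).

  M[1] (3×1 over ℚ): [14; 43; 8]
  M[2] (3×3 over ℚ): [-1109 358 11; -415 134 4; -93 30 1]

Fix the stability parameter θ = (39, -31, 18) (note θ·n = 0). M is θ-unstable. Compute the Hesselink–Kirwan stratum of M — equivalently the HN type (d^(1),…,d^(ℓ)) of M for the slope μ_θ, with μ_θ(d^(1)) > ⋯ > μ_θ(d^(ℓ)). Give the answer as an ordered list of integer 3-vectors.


Barcode: M ≅ I[1,3], I[2,2], I[2,3], I[3,3]. HN layers by μ_θ (3 steps, strictly decreasing):
  μ^(1)=18; μ^(2)=4; μ^(3)=-31

((0, 0, 3); (1, 1, 0); (0, 2, 0))


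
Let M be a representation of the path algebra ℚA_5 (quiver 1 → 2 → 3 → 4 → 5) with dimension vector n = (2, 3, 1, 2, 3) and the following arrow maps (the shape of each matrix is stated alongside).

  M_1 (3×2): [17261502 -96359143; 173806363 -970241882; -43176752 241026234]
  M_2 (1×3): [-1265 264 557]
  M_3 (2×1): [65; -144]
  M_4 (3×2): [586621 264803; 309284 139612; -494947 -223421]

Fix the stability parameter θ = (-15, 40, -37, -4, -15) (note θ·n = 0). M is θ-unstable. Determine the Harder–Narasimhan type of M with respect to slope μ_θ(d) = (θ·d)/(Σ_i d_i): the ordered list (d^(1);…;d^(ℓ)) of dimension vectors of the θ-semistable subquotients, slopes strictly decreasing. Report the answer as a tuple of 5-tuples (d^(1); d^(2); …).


Interval decomposition of M: I[1,2], I[1,5], I[2,2], I[4,4], I[5,5]^2.
HN type (ℓ=3): μ^(1)=40; μ^(2)=-4; μ^(3)=-15

((0, 2, 0, 0, 0); (0, 1, 1, 2, 1); (2, 0, 0, 0, 2))


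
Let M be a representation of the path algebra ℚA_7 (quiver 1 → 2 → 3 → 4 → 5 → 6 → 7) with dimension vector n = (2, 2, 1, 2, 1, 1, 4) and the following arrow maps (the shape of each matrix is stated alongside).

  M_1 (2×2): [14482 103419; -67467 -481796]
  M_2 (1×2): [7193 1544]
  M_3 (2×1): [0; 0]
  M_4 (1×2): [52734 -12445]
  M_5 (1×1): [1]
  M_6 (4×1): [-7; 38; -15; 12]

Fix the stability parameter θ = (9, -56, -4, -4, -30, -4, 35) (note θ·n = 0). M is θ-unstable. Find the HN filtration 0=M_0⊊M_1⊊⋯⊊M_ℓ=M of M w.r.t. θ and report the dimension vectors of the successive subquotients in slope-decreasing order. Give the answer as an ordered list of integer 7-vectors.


Barcode: M ≅ I[1,2], I[1,3], I[4,4], I[4,7], I[7,7]^3. HN layers by μ_θ (4 steps, strictly decreasing):
  μ^(1)=35; μ^(2)=-4; μ^(3)=-17; μ^(4)=-47/2

((0, 0, 0, 0, 0, 0, 4); (0, 0, 1, 1, 0, 1, 0); (0, 0, 0, 1, 1, 0, 0); (2, 2, 0, 0, 0, 0, 0))


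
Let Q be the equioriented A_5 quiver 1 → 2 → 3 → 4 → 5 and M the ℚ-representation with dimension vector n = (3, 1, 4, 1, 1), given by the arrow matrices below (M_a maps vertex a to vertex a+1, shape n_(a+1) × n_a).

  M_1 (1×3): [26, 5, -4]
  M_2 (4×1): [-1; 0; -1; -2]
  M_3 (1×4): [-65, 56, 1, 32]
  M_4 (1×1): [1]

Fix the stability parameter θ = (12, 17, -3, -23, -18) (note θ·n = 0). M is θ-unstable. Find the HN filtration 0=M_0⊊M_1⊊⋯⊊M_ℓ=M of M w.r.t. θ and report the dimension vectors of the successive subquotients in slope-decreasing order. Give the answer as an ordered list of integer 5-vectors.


Barcode: M ≅ I[1,1]^2, I[1,3], I[3,3]^2, I[3,5]. HN layers by μ_θ (4 steps, strictly decreasing):
  μ^(1)=12; μ^(2)=26/3; μ^(3)=-3; μ^(4)=-44/3

((2, 0, 0, 0, 0); (1, 1, 1, 0, 0); (0, 0, 2, 0, 0); (0, 0, 1, 1, 1))


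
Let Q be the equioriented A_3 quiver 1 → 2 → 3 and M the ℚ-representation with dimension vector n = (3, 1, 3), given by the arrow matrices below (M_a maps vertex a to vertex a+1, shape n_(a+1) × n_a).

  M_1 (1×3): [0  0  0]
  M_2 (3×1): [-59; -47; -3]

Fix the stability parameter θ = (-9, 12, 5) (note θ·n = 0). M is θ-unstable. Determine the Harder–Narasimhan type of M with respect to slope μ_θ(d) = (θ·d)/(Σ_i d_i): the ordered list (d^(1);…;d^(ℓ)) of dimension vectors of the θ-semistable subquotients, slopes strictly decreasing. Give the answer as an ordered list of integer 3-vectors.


Interval decomposition of M: I[1,1]^3, I[2,3], I[3,3]^2.
HN type (ℓ=3): μ^(1)=17/2; μ^(2)=5; μ^(3)=-9

((0, 1, 1); (0, 0, 2); (3, 0, 0))


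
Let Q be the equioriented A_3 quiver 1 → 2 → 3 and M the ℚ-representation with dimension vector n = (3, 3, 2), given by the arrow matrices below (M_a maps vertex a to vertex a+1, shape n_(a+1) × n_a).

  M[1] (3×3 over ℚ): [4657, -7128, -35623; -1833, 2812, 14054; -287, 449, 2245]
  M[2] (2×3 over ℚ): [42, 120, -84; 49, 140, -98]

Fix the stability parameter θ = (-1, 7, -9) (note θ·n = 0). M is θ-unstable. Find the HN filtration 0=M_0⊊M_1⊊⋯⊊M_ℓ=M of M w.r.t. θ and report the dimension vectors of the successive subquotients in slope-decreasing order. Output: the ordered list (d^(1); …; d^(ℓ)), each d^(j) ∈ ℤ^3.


Barcode: M ≅ I[1,2]^2, I[1,3], I[3,3]. HN layers by μ_θ (3 steps, strictly decreasing):
  μ^(1)=7; μ^(2)=-1; μ^(3)=-9

((0, 2, 0); (3, 1, 1); (0, 0, 1))


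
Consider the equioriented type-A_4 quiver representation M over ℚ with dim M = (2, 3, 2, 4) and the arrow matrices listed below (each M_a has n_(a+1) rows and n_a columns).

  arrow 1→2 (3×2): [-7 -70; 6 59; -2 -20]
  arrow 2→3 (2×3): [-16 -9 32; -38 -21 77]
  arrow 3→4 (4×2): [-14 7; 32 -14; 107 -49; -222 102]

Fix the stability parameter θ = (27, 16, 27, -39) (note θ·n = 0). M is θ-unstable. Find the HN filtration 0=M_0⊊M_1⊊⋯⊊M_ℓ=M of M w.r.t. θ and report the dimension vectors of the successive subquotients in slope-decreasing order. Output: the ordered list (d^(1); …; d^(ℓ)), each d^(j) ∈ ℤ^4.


Via rank(M_{q-1}∘⋯∘M_p): M ≅ I[1,2], I[1,4], I[2,4], I[4,4]^2.
μ_θ-semistable layers: μ^(1)=43/2; μ^(2)=31/4; μ^(3)=4/3; μ^(4)=-39

((1, 1, 0, 0); (1, 1, 1, 1); (0, 1, 1, 1); (0, 0, 0, 2))


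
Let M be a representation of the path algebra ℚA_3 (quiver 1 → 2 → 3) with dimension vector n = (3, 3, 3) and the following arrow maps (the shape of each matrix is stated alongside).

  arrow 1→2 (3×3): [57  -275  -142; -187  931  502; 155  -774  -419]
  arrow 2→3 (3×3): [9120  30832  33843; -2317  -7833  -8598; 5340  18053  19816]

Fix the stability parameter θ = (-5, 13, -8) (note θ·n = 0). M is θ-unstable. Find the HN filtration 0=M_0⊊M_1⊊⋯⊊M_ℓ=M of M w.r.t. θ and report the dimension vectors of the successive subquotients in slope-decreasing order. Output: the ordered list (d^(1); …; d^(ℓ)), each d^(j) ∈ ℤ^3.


Interval decomposition of M: I[1,3]^3.
HN type (ℓ=2): μ^(1)=5/2; μ^(2)=-5

((0, 3, 3); (3, 0, 0))


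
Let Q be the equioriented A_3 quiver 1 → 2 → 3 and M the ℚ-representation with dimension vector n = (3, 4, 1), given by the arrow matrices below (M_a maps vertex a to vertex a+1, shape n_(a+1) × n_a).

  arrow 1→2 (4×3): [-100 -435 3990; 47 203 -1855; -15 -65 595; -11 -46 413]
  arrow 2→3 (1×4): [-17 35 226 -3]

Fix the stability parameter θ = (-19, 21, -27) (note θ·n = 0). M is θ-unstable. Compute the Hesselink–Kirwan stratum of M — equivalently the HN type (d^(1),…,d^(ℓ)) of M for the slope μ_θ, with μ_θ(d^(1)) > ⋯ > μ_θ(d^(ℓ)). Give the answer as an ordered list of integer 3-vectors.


Via rank(M_{q-1}∘⋯∘M_p): M ≅ I[1,1], I[1,2], I[1,3], I[2,2]^2.
μ_θ-semistable layers: μ^(1)=21; μ^(2)=-3; μ^(3)=-19

((0, 3, 0); (0, 1, 1); (3, 0, 0))


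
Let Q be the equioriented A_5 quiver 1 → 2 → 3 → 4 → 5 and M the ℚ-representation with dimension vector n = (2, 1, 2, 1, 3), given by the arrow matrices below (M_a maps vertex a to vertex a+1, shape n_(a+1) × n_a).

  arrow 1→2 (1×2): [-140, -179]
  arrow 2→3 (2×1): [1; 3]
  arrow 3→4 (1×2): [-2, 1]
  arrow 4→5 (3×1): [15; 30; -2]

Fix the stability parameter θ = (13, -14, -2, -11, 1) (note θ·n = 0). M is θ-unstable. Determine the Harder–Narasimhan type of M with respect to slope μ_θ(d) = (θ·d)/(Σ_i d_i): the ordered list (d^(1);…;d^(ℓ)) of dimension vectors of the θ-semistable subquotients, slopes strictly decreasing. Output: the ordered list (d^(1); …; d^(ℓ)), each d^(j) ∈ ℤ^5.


Interval decomposition of M: I[1,1], I[1,5], I[3,3], I[5,5]^2.
HN type (ℓ=4): μ^(1)=13; μ^(2)=1; μ^(3)=-2; μ^(4)=-7/2

((1, 0, 0, 0, 0); (0, 0, 0, 0, 3); (0, 0, 1, 0, 0); (1, 1, 1, 1, 0))


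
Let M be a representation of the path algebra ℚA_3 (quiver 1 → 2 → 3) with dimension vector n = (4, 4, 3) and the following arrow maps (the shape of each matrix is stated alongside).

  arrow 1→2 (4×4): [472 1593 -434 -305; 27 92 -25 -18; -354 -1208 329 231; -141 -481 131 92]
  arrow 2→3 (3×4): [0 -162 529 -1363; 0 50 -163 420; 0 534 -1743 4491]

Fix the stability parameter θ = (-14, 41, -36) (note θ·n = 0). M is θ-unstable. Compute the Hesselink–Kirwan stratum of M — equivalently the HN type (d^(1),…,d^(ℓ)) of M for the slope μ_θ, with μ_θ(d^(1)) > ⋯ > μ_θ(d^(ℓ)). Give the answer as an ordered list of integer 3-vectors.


Barcode: M ≅ I[1,2]^2, I[1,3]^2, I[3,3]. HN layers by μ_θ (4 steps, strictly decreasing):
  μ^(1)=41; μ^(2)=5/2; μ^(3)=-14; μ^(4)=-36

((0, 2, 0); (0, 2, 2); (4, 0, 0); (0, 0, 1))


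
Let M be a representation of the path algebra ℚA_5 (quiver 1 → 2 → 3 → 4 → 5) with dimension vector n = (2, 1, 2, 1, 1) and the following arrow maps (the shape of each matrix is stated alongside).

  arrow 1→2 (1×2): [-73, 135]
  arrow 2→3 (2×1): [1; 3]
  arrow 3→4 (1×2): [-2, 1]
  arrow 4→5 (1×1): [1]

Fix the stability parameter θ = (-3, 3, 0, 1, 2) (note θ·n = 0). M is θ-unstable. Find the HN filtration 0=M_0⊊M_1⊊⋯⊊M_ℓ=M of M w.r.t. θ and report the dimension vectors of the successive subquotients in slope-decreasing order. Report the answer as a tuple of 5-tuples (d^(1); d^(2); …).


Via rank(M_{q-1}∘⋯∘M_p): M ≅ I[1,1], I[1,5], I[3,3].
μ_θ-semistable layers: μ^(1)=2; μ^(2)=4/3; μ^(3)=0; μ^(4)=-3

((0, 0, 0, 0, 1); (0, 1, 1, 1, 0); (0, 0, 1, 0, 0); (2, 0, 0, 0, 0))


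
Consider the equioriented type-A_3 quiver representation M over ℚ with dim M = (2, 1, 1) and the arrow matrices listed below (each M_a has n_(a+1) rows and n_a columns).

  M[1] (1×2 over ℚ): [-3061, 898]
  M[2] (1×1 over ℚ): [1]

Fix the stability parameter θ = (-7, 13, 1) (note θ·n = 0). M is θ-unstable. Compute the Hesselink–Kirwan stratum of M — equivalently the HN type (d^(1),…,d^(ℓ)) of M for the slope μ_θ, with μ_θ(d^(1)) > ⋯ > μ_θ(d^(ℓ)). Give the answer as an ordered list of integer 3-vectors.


Interval decomposition of M: I[1,1], I[1,3].
HN type (ℓ=2): μ^(1)=7; μ^(2)=-7

((0, 1, 1); (2, 0, 0))


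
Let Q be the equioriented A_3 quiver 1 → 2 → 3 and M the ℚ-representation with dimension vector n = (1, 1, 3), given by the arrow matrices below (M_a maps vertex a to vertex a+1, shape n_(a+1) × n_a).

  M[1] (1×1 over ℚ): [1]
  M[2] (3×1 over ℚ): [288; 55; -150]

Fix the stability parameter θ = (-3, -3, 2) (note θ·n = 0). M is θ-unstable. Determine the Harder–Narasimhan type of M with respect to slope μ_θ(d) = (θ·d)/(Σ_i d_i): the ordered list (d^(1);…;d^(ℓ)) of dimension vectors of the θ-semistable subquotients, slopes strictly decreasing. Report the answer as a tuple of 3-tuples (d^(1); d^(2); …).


Interval decomposition of M: I[1,3], I[3,3]^2.
HN type (ℓ=2): μ^(1)=2; μ^(2)=-3

((0, 0, 3); (1, 1, 0))


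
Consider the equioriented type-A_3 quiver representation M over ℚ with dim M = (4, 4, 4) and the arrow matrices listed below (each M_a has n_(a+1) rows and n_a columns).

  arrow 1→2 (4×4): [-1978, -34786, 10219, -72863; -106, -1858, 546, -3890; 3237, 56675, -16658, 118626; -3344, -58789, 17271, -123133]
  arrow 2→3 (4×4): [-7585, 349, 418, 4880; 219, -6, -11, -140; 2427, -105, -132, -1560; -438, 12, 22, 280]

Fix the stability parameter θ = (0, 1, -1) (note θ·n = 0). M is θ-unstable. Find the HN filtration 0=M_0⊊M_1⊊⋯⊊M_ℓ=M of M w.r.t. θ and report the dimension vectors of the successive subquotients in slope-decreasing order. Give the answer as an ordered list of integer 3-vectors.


Interval decomposition of M: I[1,1], I[1,2], I[1,3]^2, I[2,2], I[3,3]^2.
HN type (ℓ=3): μ^(1)=1; μ^(2)=0; μ^(3)=-1

((0, 2, 0); (4, 2, 2); (0, 0, 2))
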